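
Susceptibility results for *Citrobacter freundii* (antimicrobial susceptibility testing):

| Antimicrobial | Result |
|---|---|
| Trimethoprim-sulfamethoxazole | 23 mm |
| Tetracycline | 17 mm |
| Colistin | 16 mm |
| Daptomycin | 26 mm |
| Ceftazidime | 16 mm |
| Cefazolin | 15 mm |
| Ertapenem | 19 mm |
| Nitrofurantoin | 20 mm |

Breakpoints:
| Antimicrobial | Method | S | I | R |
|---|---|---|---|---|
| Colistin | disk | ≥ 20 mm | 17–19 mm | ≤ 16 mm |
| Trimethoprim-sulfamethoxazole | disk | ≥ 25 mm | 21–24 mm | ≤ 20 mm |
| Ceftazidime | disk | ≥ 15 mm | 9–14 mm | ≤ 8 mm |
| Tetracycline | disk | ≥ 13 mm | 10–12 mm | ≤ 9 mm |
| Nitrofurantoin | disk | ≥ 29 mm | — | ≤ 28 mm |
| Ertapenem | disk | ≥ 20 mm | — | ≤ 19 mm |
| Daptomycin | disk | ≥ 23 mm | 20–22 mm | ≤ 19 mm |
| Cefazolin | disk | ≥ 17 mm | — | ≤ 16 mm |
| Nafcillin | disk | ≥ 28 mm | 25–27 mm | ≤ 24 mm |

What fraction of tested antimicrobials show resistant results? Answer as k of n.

4 of 8

Trimethoprim-sulfamethoxazole (23 mm) in 21–24 mm → I
Tetracycline (17 mm) ≥ 13 mm — Susceptible
Colistin 16 mm: ≤ 16 mm ⇒ Resistant
Daptomycin 26 mm: ≥ 23 mm ⇒ susceptible
Ceftazidime: 16 mm is ≥ 15 mm — susceptible
Cefazolin: 15 mm is ≤ 16 mm ⇒ R
Ertapenem (19 mm) ≤ 19 mm → Resistant
Nitrofurantoin (20 mm) ≤ 28 mm — R
Resistant: 4/8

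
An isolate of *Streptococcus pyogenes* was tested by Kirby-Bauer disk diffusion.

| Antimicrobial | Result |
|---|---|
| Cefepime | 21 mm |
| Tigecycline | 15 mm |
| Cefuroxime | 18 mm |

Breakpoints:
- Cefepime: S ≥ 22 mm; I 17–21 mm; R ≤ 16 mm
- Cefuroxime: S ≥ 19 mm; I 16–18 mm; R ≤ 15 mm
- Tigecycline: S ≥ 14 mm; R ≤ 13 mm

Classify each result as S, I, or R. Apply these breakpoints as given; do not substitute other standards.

Cefepime 21 mm: in 17–21 mm → intermediate
Tigecycline (15 mm) ≥ 14 mm — S
Cefuroxime: 18 mm is in 16–18 mm — I

I, S, I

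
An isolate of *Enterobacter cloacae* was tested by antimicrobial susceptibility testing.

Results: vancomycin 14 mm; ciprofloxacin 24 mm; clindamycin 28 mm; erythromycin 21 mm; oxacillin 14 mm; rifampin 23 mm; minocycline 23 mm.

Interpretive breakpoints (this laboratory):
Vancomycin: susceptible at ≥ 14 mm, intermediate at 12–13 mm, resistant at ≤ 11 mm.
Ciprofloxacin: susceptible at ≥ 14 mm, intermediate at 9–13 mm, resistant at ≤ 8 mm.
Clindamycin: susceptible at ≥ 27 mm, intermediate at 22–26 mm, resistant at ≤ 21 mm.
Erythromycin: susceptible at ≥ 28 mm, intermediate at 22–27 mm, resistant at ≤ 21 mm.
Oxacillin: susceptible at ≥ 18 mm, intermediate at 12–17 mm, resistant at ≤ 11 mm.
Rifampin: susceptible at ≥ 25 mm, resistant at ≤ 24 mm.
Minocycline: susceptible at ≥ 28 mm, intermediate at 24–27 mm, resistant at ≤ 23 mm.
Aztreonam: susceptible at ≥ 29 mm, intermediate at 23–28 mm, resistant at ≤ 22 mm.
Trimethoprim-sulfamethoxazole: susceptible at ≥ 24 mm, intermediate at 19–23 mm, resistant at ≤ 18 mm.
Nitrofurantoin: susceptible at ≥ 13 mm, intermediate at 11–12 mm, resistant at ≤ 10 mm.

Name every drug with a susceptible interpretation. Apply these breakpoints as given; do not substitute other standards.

vancomycin, ciprofloxacin, clindamycin

Vancomycin: 14 mm is ≥ 14 mm — susceptible
Ciprofloxacin: 24 mm is ≥ 14 mm → S
Clindamycin (28 mm) ≥ 27 mm ⇒ S
Erythromycin 21 mm: ≤ 21 mm ⇒ Resistant
Oxacillin: 14 mm is in 12–17 mm ⇒ I
Rifampin: 23 mm is ≤ 24 mm — resistant
Minocycline (23 mm) ≤ 23 mm ⇒ resistant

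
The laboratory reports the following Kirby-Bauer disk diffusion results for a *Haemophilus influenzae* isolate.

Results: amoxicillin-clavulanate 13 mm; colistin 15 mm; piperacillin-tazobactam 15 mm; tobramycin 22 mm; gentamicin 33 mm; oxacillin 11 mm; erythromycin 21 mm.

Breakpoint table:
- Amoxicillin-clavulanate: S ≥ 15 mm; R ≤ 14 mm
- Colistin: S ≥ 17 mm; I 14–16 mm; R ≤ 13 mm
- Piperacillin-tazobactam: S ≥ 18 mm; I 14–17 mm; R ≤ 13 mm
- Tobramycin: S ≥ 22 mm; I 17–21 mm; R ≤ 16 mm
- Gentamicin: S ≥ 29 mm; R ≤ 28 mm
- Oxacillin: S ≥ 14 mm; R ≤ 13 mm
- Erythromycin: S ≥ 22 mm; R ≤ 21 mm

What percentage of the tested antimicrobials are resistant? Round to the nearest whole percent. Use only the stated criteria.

43%

Amoxicillin-clavulanate 13 mm: ≤ 14 mm ⇒ resistant
Colistin 15 mm: in 14–16 mm ⇒ Intermediate
Piperacillin-tazobactam 15 mm: in 14–17 mm → I
Tobramycin (22 mm) ≥ 22 mm ⇒ susceptible
Gentamicin: 33 mm is ≥ 29 mm — susceptible
Oxacillin 11 mm: ≤ 13 mm — R
Erythromycin (21 mm) ≤ 21 mm — Resistant
Resistant: 3/7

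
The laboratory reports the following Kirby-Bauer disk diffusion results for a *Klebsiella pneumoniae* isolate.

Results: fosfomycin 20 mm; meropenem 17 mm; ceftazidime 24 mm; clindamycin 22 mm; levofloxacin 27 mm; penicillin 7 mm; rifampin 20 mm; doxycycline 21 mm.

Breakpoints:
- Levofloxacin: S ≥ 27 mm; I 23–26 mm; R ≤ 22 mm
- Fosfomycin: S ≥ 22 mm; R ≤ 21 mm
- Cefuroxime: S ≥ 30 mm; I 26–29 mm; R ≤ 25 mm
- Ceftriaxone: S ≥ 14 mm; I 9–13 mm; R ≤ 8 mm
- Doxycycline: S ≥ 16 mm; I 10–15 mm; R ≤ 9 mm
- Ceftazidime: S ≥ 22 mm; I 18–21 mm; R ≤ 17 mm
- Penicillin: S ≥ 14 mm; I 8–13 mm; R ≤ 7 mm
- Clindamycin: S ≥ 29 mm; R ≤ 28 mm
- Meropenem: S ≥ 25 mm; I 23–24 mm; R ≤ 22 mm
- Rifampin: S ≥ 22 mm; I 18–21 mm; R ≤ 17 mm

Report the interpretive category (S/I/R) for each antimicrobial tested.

R, R, S, R, S, R, I, S

Fosfomycin (20 mm) ≤ 21 mm ⇒ R
Meropenem 17 mm: ≤ 22 mm → R
Ceftazidime 24 mm: ≥ 22 mm ⇒ susceptible
Clindamycin: 22 mm is ≤ 28 mm → resistant
Levofloxacin (27 mm) ≥ 27 mm ⇒ susceptible
Penicillin (7 mm) ≤ 7 mm — Resistant
Rifampin (20 mm) in 18–21 mm ⇒ intermediate
Doxycycline (21 mm) ≥ 16 mm ⇒ Susceptible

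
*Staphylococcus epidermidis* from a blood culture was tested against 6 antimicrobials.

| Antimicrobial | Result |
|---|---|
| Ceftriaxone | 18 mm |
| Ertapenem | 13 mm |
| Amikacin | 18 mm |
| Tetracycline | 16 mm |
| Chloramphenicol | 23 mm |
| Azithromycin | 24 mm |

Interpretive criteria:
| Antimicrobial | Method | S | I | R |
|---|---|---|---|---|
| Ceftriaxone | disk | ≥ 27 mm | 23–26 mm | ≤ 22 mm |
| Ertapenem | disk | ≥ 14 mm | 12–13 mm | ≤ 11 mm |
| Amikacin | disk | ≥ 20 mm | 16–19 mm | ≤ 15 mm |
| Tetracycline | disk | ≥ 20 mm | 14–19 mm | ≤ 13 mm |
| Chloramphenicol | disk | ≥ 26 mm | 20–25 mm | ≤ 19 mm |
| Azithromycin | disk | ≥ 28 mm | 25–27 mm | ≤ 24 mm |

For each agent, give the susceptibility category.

R, I, I, I, I, R

Ceftriaxone 18 mm: ≤ 22 mm — resistant
Ertapenem (13 mm) in 12–13 mm ⇒ Intermediate
Amikacin (18 mm) in 16–19 mm — I
Tetracycline 16 mm: in 14–19 mm — intermediate
Chloramphenicol: 23 mm is in 20–25 mm → intermediate
Azithromycin 24 mm: ≤ 24 mm ⇒ Resistant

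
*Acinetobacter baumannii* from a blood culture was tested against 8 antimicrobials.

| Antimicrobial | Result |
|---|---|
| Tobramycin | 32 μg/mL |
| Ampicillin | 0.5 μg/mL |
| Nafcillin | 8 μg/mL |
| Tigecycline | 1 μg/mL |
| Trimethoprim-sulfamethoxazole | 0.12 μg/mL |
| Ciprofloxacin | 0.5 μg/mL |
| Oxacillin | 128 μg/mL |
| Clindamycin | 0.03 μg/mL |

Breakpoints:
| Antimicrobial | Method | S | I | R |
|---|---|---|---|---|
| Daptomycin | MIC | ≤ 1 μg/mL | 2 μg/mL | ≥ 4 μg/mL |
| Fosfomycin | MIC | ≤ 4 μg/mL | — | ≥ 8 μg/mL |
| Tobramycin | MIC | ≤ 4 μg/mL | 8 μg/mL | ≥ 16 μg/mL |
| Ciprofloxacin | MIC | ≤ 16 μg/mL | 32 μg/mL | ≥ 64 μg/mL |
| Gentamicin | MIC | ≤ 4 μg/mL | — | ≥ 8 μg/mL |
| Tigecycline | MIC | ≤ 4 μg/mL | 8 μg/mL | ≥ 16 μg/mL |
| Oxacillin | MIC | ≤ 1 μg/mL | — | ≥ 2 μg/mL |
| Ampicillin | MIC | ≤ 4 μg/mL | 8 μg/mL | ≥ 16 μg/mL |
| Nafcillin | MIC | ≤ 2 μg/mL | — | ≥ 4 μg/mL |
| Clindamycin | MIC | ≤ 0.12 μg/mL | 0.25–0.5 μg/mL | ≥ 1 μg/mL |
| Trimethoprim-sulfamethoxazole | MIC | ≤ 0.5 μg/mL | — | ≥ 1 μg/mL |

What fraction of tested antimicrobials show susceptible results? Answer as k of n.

5 of 8

Tobramycin: 32 μg/mL is ≥ 16 μg/mL ⇒ Resistant
Ampicillin 0.5 μg/mL: ≤ 4 μg/mL — susceptible
Nafcillin (8 μg/mL) ≥ 4 μg/mL ⇒ R
Tigecycline 1 μg/mL: ≤ 4 μg/mL ⇒ Susceptible
Trimethoprim-sulfamethoxazole 0.12 μg/mL: ≤ 0.5 μg/mL — susceptible
Ciprofloxacin: 0.5 μg/mL is ≤ 16 μg/mL — S
Oxacillin 128 μg/mL: ≥ 2 μg/mL ⇒ resistant
Clindamycin (0.03 μg/mL) ≤ 0.12 μg/mL — S
Susceptible: 5/8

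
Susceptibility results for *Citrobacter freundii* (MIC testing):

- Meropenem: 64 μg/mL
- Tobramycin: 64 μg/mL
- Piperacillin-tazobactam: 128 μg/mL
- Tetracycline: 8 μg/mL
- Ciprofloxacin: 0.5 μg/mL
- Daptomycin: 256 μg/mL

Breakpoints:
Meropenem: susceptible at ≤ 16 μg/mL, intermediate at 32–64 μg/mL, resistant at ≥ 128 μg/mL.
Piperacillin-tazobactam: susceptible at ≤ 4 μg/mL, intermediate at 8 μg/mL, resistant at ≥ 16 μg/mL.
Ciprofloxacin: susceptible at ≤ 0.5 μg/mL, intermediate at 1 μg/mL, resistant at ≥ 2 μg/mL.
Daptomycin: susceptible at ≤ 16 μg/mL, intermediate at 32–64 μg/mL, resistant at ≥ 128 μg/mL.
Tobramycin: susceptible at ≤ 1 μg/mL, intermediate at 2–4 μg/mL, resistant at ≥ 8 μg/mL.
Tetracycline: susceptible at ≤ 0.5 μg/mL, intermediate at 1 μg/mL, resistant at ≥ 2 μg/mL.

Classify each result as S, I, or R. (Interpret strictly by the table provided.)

Meropenem 64 μg/mL: in 32–64 μg/mL ⇒ I
Tobramycin (64 μg/mL) ≥ 8 μg/mL → resistant
Piperacillin-tazobactam: 128 μg/mL is ≥ 16 μg/mL → R
Tetracycline (8 μg/mL) ≥ 2 μg/mL → resistant
Ciprofloxacin (0.5 μg/mL) ≤ 0.5 μg/mL ⇒ Susceptible
Daptomycin 256 μg/mL: ≥ 128 μg/mL — R

I, R, R, R, S, R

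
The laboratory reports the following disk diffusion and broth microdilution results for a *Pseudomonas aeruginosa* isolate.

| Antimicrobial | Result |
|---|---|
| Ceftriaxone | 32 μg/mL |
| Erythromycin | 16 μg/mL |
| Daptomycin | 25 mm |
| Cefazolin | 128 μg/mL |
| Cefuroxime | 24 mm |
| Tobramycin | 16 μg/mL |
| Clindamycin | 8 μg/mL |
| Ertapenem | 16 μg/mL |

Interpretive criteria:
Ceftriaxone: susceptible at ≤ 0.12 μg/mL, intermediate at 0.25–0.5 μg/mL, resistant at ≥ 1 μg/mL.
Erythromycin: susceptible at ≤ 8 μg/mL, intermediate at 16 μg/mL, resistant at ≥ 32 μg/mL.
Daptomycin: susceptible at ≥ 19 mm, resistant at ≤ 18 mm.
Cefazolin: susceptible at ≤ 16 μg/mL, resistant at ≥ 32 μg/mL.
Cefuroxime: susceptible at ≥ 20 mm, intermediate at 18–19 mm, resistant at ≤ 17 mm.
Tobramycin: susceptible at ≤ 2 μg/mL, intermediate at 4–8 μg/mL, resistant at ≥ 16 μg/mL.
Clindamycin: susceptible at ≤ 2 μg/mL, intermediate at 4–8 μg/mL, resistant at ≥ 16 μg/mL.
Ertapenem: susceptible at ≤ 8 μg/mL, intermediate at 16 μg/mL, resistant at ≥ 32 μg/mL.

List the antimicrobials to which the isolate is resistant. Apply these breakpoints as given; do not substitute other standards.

Ceftriaxone 32 μg/mL: ≥ 1 μg/mL → Resistant
Erythromycin 16 μg/mL: = 16 μg/mL — I
Daptomycin: 25 mm is ≥ 19 mm — S
Cefazolin 128 μg/mL: ≥ 32 μg/mL — R
Cefuroxime 24 mm: ≥ 20 mm → S
Tobramycin (16 μg/mL) ≥ 16 μg/mL — resistant
Clindamycin (8 μg/mL) in 4–8 μg/mL → intermediate
Ertapenem: 16 μg/mL is = 16 μg/mL → intermediate

ceftriaxone, cefazolin, tobramycin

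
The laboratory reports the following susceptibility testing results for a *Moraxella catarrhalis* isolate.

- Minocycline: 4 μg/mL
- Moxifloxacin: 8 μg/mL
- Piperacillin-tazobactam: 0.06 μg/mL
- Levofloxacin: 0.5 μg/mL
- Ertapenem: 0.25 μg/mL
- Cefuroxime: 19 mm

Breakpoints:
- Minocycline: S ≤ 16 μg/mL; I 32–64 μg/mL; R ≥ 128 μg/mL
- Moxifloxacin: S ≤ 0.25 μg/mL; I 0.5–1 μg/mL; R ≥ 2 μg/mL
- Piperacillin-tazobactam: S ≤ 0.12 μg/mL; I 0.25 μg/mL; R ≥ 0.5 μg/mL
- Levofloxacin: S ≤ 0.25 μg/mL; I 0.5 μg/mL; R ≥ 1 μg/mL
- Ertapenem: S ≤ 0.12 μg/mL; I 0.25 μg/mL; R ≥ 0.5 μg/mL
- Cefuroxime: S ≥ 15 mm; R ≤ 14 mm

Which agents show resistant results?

Minocycline: 4 μg/mL is ≤ 16 μg/mL → Susceptible
Moxifloxacin (8 μg/mL) ≥ 2 μg/mL — Resistant
Piperacillin-tazobactam: 0.06 μg/mL is ≤ 0.12 μg/mL — S
Levofloxacin: 0.5 μg/mL is = 0.5 μg/mL ⇒ I
Ertapenem: 0.25 μg/mL is = 0.25 μg/mL → I
Cefuroxime (19 mm) ≥ 15 mm → Susceptible

moxifloxacin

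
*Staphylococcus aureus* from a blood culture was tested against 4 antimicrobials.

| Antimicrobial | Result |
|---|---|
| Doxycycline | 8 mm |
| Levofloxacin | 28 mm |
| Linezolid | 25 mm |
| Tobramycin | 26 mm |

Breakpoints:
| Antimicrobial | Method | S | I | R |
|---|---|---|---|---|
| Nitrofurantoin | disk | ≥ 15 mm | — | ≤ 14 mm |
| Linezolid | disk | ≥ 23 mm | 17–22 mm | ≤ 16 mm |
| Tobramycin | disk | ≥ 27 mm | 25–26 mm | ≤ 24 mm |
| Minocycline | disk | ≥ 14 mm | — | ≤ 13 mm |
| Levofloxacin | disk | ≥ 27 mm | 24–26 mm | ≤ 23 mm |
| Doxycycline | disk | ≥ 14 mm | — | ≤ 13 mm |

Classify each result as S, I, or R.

R, S, S, I

Doxycycline (8 mm) ≤ 13 mm — resistant
Levofloxacin (28 mm) ≥ 27 mm — susceptible
Linezolid: 25 mm is ≥ 23 mm → susceptible
Tobramycin 26 mm: in 25–26 mm — Intermediate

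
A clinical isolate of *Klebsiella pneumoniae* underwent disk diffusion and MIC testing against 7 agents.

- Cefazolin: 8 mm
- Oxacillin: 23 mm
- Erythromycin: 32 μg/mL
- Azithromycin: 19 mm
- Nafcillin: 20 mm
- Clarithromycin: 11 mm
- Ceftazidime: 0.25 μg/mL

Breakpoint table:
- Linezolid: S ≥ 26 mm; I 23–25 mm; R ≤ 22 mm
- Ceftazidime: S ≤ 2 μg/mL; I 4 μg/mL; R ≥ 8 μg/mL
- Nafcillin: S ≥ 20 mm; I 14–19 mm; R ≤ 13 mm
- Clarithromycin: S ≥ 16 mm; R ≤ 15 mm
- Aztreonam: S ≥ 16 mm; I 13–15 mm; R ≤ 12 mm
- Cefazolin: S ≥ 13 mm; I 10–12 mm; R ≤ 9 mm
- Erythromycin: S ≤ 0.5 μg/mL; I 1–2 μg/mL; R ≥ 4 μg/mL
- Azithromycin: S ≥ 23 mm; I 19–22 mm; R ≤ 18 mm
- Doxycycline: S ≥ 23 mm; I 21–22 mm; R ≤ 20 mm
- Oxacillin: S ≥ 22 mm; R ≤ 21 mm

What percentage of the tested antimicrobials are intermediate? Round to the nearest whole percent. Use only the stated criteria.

14%

Cefazolin: 8 mm is ≤ 9 mm — Resistant
Oxacillin (23 mm) ≥ 22 mm — S
Erythromycin (32 μg/mL) ≥ 4 μg/mL — resistant
Azithromycin 19 mm: in 19–22 mm ⇒ intermediate
Nafcillin (20 mm) ≥ 20 mm → susceptible
Clarithromycin (11 mm) ≤ 15 mm → resistant
Ceftazidime: 0.25 μg/mL is ≤ 2 μg/mL ⇒ S
Intermediate: 1/7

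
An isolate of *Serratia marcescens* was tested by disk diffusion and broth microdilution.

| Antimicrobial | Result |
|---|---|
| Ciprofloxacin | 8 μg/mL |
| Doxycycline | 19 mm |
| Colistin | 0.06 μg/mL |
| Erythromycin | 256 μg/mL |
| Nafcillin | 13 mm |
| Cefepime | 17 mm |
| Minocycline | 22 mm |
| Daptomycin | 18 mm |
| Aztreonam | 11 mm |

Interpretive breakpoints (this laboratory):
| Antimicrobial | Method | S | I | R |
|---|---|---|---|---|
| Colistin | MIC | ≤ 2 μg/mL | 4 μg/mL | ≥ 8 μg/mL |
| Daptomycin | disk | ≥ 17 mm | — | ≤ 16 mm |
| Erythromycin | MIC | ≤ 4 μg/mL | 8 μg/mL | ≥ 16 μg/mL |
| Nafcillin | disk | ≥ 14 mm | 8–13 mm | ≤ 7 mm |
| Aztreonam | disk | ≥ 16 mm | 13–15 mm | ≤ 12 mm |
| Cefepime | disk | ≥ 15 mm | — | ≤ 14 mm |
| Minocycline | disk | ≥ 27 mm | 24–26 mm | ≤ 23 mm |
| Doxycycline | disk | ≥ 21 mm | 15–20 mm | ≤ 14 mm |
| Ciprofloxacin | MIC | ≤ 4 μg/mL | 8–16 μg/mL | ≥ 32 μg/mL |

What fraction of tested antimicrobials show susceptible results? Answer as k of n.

3 of 9

Ciprofloxacin: 8 μg/mL is in 8–16 μg/mL → Intermediate
Doxycycline: 19 mm is in 15–20 mm — intermediate
Colistin: 0.06 μg/mL is ≤ 2 μg/mL → susceptible
Erythromycin: 256 μg/mL is ≥ 16 μg/mL — resistant
Nafcillin: 13 mm is in 8–13 mm — intermediate
Cefepime 17 mm: ≥ 15 mm ⇒ S
Minocycline: 22 mm is ≤ 23 mm → resistant
Daptomycin 18 mm: ≥ 17 mm ⇒ S
Aztreonam 11 mm: ≤ 12 mm → Resistant
Susceptible: 3/9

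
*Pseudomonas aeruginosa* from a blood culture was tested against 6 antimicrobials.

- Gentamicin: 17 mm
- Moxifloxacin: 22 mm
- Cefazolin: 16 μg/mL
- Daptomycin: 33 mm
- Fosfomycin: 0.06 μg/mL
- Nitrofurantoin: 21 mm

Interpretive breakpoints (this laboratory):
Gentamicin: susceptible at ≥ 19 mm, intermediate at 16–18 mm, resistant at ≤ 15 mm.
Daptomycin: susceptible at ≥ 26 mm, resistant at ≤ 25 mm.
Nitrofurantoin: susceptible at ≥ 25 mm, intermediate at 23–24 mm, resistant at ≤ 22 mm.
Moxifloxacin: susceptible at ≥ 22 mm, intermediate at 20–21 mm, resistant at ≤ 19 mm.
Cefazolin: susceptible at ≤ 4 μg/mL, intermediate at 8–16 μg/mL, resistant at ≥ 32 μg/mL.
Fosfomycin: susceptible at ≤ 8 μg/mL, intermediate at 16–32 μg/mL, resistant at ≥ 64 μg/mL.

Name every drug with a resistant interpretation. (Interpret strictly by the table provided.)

nitrofurantoin

Gentamicin: 17 mm is in 16–18 mm → I
Moxifloxacin 22 mm: ≥ 22 mm → Susceptible
Cefazolin: 16 μg/mL is in 8–16 μg/mL — Intermediate
Daptomycin: 33 mm is ≥ 26 mm → S
Fosfomycin (0.06 μg/mL) ≤ 8 μg/mL — S
Nitrofurantoin: 21 mm is ≤ 22 mm — resistant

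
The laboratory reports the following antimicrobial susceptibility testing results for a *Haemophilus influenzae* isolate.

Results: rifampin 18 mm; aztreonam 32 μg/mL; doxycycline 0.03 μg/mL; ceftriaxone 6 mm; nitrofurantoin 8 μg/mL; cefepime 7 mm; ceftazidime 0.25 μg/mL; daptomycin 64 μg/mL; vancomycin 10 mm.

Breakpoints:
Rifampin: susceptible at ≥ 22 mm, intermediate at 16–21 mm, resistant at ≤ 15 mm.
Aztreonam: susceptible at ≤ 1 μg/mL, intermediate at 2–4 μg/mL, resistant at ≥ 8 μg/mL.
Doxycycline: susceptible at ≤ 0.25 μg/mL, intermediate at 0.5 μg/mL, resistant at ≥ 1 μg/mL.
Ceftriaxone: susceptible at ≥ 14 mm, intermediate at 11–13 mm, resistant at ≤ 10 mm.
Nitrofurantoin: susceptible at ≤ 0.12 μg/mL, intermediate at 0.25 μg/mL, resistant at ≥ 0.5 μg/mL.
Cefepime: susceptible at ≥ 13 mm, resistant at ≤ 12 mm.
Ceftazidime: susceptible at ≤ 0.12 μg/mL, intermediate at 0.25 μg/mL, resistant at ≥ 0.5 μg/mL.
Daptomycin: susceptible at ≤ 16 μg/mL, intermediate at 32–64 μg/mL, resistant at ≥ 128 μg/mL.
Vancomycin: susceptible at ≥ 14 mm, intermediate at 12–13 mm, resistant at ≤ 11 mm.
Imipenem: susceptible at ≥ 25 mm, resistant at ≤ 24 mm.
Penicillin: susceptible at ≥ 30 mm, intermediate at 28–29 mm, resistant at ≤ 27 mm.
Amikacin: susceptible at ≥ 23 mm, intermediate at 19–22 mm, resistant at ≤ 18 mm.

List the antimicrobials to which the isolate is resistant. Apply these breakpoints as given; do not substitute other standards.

Rifampin 18 mm: in 16–21 mm → I
Aztreonam (32 μg/mL) ≥ 8 μg/mL → Resistant
Doxycycline: 0.03 μg/mL is ≤ 0.25 μg/mL → Susceptible
Ceftriaxone (6 mm) ≤ 10 mm → R
Nitrofurantoin (8 μg/mL) ≥ 0.5 μg/mL → resistant
Cefepime (7 mm) ≤ 12 mm → resistant
Ceftazidime (0.25 μg/mL) = 0.25 μg/mL → Intermediate
Daptomycin 64 μg/mL: in 32–64 μg/mL → Intermediate
Vancomycin: 10 mm is ≤ 11 mm → R

aztreonam, ceftriaxone, nitrofurantoin, cefepime, vancomycin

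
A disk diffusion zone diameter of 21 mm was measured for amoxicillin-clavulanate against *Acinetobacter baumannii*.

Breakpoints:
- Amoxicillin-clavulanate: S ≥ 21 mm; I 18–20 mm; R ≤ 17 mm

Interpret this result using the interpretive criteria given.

Amoxicillin-clavulanate 21 mm: ≥ 21 mm — susceptible

S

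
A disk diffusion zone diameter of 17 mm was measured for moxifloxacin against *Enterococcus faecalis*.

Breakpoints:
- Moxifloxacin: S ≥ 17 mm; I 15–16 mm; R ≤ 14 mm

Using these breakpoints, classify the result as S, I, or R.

Moxifloxacin (17 mm) ≥ 17 mm → S

Susceptible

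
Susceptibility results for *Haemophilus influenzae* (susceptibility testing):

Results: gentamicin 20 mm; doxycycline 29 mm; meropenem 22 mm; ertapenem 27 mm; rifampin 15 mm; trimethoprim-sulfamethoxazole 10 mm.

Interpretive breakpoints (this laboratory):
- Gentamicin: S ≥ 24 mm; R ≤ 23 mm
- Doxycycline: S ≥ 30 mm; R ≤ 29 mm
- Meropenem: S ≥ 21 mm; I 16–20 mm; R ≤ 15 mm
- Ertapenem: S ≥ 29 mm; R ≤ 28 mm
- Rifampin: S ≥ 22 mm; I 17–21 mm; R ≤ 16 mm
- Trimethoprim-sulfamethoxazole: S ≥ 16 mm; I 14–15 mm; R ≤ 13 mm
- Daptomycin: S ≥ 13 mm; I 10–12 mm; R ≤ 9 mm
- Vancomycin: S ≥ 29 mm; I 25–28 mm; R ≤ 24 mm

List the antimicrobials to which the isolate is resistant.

gentamicin, doxycycline, ertapenem, rifampin, trimethoprim-sulfamethoxazole

Gentamicin 20 mm: ≤ 23 mm — Resistant
Doxycycline 29 mm: ≤ 29 mm — R
Meropenem: 22 mm is ≥ 21 mm → S
Ertapenem (27 mm) ≤ 28 mm → R
Rifampin (15 mm) ≤ 16 mm → R
Trimethoprim-sulfamethoxazole (10 mm) ≤ 13 mm → R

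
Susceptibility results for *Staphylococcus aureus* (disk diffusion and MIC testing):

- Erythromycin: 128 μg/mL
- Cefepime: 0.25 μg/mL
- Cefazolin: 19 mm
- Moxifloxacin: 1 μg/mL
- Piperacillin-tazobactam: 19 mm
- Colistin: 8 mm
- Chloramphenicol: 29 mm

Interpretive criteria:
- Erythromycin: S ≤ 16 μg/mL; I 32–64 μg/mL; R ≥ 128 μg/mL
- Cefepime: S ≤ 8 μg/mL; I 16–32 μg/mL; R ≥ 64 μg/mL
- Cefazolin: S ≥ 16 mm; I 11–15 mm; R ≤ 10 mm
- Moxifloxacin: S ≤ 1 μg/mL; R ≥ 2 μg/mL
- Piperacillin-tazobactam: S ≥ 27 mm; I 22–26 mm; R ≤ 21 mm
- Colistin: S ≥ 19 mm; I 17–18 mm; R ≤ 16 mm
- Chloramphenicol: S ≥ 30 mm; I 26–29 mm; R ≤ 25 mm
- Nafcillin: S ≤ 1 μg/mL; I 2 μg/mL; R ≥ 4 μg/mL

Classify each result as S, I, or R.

Erythromycin 128 μg/mL: ≥ 128 μg/mL → Resistant
Cefepime: 0.25 μg/mL is ≤ 8 μg/mL — S
Cefazolin (19 mm) ≥ 16 mm → S
Moxifloxacin 1 μg/mL: ≤ 1 μg/mL → S
Piperacillin-tazobactam: 19 mm is ≤ 21 mm → R
Colistin: 8 mm is ≤ 16 mm — R
Chloramphenicol (29 mm) in 26–29 mm ⇒ Intermediate

R, S, S, S, R, R, I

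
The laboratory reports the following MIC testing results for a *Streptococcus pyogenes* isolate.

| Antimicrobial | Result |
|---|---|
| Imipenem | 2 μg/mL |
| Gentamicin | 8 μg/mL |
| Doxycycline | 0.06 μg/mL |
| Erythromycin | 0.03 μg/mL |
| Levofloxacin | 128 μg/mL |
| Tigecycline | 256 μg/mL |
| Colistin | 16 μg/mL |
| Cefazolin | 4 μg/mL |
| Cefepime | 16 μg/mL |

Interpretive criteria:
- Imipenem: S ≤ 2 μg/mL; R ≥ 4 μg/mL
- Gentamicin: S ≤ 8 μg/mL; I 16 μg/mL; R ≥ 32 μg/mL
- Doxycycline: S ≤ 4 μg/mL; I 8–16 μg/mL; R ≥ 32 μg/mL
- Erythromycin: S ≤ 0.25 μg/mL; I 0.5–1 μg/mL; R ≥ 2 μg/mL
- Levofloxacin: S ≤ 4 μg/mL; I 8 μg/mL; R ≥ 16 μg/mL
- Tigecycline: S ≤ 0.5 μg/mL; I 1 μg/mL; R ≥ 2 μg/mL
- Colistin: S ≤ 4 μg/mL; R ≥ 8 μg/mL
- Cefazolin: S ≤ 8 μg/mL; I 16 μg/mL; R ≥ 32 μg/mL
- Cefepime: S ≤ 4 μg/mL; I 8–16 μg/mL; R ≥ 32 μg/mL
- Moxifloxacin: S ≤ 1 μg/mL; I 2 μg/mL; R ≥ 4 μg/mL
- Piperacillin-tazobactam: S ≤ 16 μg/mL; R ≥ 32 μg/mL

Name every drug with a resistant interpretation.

Imipenem: 2 μg/mL is ≤ 2 μg/mL — susceptible
Gentamicin (8 μg/mL) ≤ 8 μg/mL — susceptible
Doxycycline 0.06 μg/mL: ≤ 4 μg/mL → S
Erythromycin (0.03 μg/mL) ≤ 0.25 μg/mL ⇒ Susceptible
Levofloxacin (128 μg/mL) ≥ 16 μg/mL — R
Tigecycline: 256 μg/mL is ≥ 2 μg/mL ⇒ resistant
Colistin: 16 μg/mL is ≥ 8 μg/mL — resistant
Cefazolin: 4 μg/mL is ≤ 8 μg/mL — susceptible
Cefepime 16 μg/mL: in 8–16 μg/mL → intermediate

levofloxacin, tigecycline, colistin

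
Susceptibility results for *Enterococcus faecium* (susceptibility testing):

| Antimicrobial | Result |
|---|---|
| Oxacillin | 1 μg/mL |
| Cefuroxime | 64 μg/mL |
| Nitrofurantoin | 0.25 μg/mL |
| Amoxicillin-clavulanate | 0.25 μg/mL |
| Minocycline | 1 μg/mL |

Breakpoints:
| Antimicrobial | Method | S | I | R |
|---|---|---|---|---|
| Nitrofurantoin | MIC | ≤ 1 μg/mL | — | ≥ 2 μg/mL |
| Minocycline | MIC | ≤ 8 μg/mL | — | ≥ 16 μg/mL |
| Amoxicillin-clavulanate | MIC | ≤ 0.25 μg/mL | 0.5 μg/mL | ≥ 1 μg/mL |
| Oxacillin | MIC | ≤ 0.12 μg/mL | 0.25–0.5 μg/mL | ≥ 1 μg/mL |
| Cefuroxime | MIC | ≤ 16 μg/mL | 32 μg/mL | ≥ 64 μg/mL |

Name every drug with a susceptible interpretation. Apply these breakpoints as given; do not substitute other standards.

nitrofurantoin, amoxicillin-clavulanate, minocycline

Oxacillin (1 μg/mL) ≥ 1 μg/mL — R
Cefuroxime: 64 μg/mL is ≥ 64 μg/mL — Resistant
Nitrofurantoin: 0.25 μg/mL is ≤ 1 μg/mL ⇒ susceptible
Amoxicillin-clavulanate 0.25 μg/mL: ≤ 0.25 μg/mL ⇒ S
Minocycline: 1 μg/mL is ≤ 8 μg/mL → susceptible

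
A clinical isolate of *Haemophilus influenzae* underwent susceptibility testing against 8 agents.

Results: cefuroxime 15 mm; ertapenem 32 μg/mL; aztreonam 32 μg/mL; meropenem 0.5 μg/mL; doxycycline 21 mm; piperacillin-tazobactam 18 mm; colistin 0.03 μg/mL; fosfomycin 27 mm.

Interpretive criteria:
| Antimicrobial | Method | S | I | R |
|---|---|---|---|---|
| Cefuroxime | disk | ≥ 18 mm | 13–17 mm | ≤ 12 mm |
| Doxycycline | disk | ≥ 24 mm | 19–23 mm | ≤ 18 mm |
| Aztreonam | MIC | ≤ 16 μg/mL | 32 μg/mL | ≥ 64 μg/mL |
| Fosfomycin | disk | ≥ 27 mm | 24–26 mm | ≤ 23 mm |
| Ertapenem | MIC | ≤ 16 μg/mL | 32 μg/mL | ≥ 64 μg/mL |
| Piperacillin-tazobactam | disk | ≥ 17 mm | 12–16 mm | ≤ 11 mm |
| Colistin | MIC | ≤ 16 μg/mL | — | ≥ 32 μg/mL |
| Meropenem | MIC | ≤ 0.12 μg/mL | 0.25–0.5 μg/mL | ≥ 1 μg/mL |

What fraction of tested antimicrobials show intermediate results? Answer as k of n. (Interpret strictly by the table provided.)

Cefuroxime: 15 mm is in 13–17 mm ⇒ I
Ertapenem: 32 μg/mL is = 32 μg/mL — intermediate
Aztreonam: 32 μg/mL is = 32 μg/mL → I
Meropenem 0.5 μg/mL: in 0.25–0.5 μg/mL ⇒ Intermediate
Doxycycline 21 mm: in 19–23 mm — Intermediate
Piperacillin-tazobactam: 18 mm is ≥ 17 mm ⇒ susceptible
Colistin (0.03 μg/mL) ≤ 16 μg/mL → susceptible
Fosfomycin: 27 mm is ≥ 27 mm ⇒ susceptible
Intermediate: 5/8

5 of 8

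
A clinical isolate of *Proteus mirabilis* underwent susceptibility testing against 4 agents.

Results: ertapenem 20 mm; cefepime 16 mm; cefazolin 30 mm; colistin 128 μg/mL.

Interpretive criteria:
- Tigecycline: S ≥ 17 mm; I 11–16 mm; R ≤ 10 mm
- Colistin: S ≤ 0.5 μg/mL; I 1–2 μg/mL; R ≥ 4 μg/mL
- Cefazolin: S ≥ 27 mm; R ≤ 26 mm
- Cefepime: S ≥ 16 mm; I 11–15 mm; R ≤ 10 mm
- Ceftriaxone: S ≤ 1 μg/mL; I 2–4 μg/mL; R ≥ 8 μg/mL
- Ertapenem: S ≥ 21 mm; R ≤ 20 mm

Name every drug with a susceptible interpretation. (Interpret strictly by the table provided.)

Ertapenem (20 mm) ≤ 20 mm → R
Cefepime (16 mm) ≥ 16 mm — susceptible
Cefazolin: 30 mm is ≥ 27 mm → susceptible
Colistin 128 μg/mL: ≥ 4 μg/mL ⇒ Resistant

cefepime, cefazolin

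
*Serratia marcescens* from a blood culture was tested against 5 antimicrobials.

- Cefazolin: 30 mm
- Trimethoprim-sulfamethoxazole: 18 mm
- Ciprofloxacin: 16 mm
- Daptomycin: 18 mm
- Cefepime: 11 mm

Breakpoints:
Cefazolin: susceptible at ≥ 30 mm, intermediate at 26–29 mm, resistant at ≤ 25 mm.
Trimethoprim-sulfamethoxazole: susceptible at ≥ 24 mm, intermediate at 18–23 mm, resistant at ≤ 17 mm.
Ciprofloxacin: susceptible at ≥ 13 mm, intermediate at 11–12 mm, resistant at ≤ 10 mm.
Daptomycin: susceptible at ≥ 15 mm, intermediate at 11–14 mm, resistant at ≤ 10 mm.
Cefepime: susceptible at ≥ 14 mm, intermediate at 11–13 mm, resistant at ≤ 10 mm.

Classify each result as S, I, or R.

Cefazolin 30 mm: ≥ 30 mm ⇒ Susceptible
Trimethoprim-sulfamethoxazole: 18 mm is in 18–23 mm → Intermediate
Ciprofloxacin (16 mm) ≥ 13 mm — S
Daptomycin 18 mm: ≥ 15 mm ⇒ susceptible
Cefepime: 11 mm is in 11–13 mm ⇒ I

S, I, S, S, I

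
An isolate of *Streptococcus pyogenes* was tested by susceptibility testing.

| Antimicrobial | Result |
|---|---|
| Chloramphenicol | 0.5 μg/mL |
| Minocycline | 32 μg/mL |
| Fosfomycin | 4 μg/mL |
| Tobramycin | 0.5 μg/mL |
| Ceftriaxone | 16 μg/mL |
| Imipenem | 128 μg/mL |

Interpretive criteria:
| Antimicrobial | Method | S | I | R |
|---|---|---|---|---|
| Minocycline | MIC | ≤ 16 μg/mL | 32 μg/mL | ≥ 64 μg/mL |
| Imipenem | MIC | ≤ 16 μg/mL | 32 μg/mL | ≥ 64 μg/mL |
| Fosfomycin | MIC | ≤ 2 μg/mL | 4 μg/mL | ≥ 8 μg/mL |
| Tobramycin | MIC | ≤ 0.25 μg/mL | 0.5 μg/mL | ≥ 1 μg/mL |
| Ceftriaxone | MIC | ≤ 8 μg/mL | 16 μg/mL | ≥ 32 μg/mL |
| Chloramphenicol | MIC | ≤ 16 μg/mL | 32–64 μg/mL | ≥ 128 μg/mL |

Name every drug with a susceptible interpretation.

chloramphenicol

Chloramphenicol 0.5 μg/mL: ≤ 16 μg/mL → susceptible
Minocycline (32 μg/mL) = 32 μg/mL → Intermediate
Fosfomycin: 4 μg/mL is = 4 μg/mL → Intermediate
Tobramycin (0.5 μg/mL) = 0.5 μg/mL — intermediate
Ceftriaxone: 16 μg/mL is = 16 μg/mL ⇒ intermediate
Imipenem: 128 μg/mL is ≥ 64 μg/mL ⇒ R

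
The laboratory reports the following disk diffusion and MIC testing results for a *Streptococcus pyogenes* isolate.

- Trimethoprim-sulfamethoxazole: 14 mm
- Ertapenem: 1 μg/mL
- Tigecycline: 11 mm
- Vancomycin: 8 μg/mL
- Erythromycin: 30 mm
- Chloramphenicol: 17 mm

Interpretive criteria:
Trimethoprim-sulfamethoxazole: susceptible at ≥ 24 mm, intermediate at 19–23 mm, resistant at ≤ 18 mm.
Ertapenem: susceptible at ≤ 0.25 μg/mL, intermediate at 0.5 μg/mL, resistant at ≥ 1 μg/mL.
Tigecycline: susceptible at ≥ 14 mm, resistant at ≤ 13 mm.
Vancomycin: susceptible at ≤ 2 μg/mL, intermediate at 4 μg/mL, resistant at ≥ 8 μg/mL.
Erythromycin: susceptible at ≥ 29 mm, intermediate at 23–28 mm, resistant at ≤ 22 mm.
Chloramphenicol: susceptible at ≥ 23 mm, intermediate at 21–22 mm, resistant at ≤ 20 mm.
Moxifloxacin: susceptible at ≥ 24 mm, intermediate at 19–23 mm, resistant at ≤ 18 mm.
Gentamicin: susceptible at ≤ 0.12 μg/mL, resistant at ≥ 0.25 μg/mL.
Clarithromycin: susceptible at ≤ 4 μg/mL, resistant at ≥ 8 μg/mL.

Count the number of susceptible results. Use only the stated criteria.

1

Trimethoprim-sulfamethoxazole 14 mm: ≤ 18 mm — R
Ertapenem: 1 μg/mL is ≥ 1 μg/mL → resistant
Tigecycline 11 mm: ≤ 13 mm — resistant
Vancomycin 8 μg/mL: ≥ 8 μg/mL ⇒ Resistant
Erythromycin (30 mm) ≥ 29 mm — susceptible
Chloramphenicol: 17 mm is ≤ 20 mm — resistant
Susceptible: 1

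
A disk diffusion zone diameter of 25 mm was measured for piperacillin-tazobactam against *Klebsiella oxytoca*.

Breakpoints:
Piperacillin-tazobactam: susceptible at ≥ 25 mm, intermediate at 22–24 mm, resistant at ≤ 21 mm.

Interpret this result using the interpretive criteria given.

Piperacillin-tazobactam 25 mm: ≥ 25 mm → S

S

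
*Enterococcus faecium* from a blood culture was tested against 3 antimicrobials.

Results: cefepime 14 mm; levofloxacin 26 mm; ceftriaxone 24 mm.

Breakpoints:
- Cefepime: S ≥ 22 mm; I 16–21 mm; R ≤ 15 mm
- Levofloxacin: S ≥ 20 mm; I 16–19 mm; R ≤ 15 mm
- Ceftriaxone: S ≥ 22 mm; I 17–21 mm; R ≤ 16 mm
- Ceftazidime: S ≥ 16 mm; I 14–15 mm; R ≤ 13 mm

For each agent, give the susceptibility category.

R, S, S

Cefepime 14 mm: ≤ 15 mm ⇒ resistant
Levofloxacin (26 mm) ≥ 20 mm ⇒ Susceptible
Ceftriaxone (24 mm) ≥ 22 mm → Susceptible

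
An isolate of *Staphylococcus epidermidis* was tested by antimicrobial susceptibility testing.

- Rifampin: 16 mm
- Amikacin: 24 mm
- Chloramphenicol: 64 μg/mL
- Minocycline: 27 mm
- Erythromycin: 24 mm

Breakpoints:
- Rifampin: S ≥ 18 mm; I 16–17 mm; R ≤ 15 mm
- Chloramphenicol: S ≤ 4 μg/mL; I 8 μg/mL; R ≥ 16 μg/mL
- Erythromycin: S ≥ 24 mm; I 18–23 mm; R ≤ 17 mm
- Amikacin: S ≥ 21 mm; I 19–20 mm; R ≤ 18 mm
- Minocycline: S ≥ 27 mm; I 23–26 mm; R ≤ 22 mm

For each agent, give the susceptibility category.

Rifampin 16 mm: in 16–17 mm ⇒ I
Amikacin 24 mm: ≥ 21 mm — Susceptible
Chloramphenicol (64 μg/mL) ≥ 16 μg/mL — Resistant
Minocycline 27 mm: ≥ 27 mm — Susceptible
Erythromycin: 24 mm is ≥ 24 mm → Susceptible

I, S, R, S, S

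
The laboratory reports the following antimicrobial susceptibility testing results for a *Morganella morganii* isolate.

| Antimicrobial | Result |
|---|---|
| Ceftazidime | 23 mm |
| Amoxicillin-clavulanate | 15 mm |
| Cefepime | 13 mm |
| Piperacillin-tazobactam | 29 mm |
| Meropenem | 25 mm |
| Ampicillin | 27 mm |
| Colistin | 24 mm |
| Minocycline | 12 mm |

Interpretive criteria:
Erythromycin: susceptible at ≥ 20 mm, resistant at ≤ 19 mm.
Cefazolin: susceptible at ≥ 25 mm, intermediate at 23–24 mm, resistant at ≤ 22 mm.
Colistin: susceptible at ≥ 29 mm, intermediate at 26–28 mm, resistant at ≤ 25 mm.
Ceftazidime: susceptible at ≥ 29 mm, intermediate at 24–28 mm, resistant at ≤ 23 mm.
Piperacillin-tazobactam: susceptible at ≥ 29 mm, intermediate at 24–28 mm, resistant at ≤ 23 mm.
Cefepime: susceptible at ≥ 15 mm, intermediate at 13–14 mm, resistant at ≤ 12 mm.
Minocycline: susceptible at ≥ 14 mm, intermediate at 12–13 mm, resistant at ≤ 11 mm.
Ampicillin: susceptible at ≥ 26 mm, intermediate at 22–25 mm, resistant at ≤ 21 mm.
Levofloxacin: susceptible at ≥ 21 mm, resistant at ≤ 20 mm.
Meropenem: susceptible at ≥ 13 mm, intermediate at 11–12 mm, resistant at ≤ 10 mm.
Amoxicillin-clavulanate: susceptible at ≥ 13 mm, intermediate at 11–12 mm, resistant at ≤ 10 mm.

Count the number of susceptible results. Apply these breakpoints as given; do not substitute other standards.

4

Ceftazidime 23 mm: ≤ 23 mm — Resistant
Amoxicillin-clavulanate (15 mm) ≥ 13 mm — Susceptible
Cefepime: 13 mm is in 13–14 mm → Intermediate
Piperacillin-tazobactam: 29 mm is ≥ 29 mm ⇒ Susceptible
Meropenem (25 mm) ≥ 13 mm — susceptible
Ampicillin: 27 mm is ≥ 26 mm — S
Colistin (24 mm) ≤ 25 mm ⇒ resistant
Minocycline (12 mm) in 12–13 mm — Intermediate
Susceptible: 4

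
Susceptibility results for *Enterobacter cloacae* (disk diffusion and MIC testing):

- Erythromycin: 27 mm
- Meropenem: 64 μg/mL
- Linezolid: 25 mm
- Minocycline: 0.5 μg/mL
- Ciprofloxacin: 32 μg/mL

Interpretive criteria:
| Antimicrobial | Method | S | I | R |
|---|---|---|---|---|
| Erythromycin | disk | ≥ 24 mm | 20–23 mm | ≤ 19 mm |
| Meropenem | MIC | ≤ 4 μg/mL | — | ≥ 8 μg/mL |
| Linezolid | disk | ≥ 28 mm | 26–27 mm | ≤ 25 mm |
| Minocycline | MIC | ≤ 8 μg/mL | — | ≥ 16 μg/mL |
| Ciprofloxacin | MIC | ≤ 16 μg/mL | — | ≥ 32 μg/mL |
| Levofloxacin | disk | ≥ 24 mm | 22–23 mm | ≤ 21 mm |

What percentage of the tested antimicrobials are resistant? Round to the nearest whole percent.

Erythromycin: 27 mm is ≥ 24 mm ⇒ susceptible
Meropenem (64 μg/mL) ≥ 8 μg/mL → resistant
Linezolid 25 mm: ≤ 25 mm — resistant
Minocycline: 0.5 μg/mL is ≤ 8 μg/mL — S
Ciprofloxacin: 32 μg/mL is ≥ 32 μg/mL → Resistant
Resistant: 3/5

60%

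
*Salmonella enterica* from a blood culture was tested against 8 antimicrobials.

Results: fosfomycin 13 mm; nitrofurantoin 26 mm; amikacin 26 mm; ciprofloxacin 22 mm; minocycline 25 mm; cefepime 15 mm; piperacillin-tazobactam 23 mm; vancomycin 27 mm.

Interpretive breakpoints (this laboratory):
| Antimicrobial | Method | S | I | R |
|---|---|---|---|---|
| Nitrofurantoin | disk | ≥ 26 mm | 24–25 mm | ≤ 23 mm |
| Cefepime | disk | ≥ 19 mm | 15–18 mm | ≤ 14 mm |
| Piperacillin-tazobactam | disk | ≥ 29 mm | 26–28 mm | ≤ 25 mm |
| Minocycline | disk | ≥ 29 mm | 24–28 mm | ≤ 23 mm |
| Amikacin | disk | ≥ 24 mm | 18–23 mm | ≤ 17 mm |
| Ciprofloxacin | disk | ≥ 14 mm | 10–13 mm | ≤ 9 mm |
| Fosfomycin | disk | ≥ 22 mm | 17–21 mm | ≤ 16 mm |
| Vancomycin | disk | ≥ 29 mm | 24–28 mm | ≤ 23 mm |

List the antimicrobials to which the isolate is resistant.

Fosfomycin 13 mm: ≤ 16 mm → Resistant
Nitrofurantoin 26 mm: ≥ 26 mm ⇒ susceptible
Amikacin (26 mm) ≥ 24 mm → susceptible
Ciprofloxacin 22 mm: ≥ 14 mm → Susceptible
Minocycline: 25 mm is in 24–28 mm — I
Cefepime 15 mm: in 15–18 mm ⇒ Intermediate
Piperacillin-tazobactam (23 mm) ≤ 25 mm → Resistant
Vancomycin: 27 mm is in 24–28 mm — I

fosfomycin, piperacillin-tazobactam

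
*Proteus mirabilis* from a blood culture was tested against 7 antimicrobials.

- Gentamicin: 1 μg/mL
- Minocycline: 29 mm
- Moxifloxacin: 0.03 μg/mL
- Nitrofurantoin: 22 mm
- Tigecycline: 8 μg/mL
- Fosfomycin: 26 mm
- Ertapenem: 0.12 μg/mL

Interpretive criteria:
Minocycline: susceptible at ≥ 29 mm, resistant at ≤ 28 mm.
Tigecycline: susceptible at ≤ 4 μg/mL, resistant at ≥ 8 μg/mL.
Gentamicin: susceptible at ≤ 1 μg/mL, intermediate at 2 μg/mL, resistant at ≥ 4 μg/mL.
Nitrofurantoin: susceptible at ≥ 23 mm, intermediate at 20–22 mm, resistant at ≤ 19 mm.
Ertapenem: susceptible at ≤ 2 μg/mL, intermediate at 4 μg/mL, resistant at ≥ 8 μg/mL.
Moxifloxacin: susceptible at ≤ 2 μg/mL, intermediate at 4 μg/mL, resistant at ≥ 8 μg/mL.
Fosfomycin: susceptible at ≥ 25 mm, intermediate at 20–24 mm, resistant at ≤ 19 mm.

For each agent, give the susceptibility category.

Gentamicin (1 μg/mL) ≤ 1 μg/mL → S
Minocycline: 29 mm is ≥ 29 mm ⇒ S
Moxifloxacin (0.03 μg/mL) ≤ 2 μg/mL — S
Nitrofurantoin (22 mm) in 20–22 mm → Intermediate
Tigecycline (8 μg/mL) ≥ 8 μg/mL ⇒ R
Fosfomycin (26 mm) ≥ 25 mm ⇒ S
Ertapenem: 0.12 μg/mL is ≤ 2 μg/mL ⇒ susceptible

S, S, S, I, R, S, S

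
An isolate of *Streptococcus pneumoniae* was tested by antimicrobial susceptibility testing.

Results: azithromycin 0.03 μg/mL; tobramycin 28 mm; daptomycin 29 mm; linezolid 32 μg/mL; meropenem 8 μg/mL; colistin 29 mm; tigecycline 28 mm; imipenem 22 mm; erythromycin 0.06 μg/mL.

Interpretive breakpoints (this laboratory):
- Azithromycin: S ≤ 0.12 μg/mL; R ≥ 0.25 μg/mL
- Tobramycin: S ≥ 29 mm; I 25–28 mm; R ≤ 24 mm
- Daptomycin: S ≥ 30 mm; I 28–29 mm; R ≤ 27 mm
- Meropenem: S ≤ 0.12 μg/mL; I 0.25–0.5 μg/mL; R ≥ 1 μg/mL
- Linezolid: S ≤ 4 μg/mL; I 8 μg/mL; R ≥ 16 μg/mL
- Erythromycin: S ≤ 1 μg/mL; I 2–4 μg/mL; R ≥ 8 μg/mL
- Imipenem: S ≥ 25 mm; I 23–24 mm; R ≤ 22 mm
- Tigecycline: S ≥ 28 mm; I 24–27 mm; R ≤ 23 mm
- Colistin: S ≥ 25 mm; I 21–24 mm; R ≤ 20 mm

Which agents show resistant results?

Azithromycin: 0.03 μg/mL is ≤ 0.12 μg/mL → Susceptible
Tobramycin 28 mm: in 25–28 mm ⇒ Intermediate
Daptomycin: 29 mm is in 28–29 mm — Intermediate
Linezolid: 32 μg/mL is ≥ 16 μg/mL → R
Meropenem (8 μg/mL) ≥ 1 μg/mL — resistant
Colistin (29 mm) ≥ 25 mm → Susceptible
Tigecycline (28 mm) ≥ 28 mm → susceptible
Imipenem: 22 mm is ≤ 22 mm ⇒ resistant
Erythromycin 0.06 μg/mL: ≤ 1 μg/mL ⇒ susceptible

linezolid, meropenem, imipenem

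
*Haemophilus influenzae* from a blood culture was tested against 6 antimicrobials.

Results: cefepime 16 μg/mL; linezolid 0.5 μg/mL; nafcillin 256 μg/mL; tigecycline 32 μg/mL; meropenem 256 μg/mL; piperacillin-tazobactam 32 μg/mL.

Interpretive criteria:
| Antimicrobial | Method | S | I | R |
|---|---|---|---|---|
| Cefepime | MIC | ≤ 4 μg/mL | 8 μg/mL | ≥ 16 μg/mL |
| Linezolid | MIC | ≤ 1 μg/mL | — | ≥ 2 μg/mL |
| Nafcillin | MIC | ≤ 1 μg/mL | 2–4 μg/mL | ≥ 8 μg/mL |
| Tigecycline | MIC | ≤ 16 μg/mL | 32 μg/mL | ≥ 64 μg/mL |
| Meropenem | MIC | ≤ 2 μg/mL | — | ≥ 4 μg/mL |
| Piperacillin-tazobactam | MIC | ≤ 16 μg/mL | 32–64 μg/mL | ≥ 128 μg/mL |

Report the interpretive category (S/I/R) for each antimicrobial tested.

Cefepime 16 μg/mL: ≥ 16 μg/mL → resistant
Linezolid 0.5 μg/mL: ≤ 1 μg/mL — Susceptible
Nafcillin (256 μg/mL) ≥ 8 μg/mL → Resistant
Tigecycline (32 μg/mL) = 32 μg/mL ⇒ Intermediate
Meropenem: 256 μg/mL is ≥ 4 μg/mL ⇒ Resistant
Piperacillin-tazobactam (32 μg/mL) in 32–64 μg/mL — intermediate

R, S, R, I, R, I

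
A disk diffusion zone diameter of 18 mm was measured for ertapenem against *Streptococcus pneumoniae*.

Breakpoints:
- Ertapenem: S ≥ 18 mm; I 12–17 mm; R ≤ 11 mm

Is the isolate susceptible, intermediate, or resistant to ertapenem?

Ertapenem (18 mm) ≥ 18 mm → S

Susceptible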